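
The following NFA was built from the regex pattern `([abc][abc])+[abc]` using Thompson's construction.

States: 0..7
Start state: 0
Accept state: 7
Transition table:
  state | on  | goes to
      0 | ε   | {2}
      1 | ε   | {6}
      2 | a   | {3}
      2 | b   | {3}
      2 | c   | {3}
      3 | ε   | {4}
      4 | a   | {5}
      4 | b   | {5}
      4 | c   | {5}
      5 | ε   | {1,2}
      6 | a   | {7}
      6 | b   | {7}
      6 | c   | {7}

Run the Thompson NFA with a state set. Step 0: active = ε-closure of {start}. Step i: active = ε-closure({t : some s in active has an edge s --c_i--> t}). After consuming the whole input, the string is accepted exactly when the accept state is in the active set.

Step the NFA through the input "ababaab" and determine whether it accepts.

start: ε-closure({0}) = {0,2}
'a' @ 1: {3,4}
'b' @ 2: {1,2,5,6}
'a' @ 3: {3,4,7}  ✓accept
'b' @ 4: {1,2,5,6}
'a' @ 5: {3,4,7}  ✓accept
'a' @ 6: {1,2,5,6}
'b' @ 7: {3,4,7}  ✓accept
after full input: {3,4,7}  (accept=7 in)

Answer: ACCEPT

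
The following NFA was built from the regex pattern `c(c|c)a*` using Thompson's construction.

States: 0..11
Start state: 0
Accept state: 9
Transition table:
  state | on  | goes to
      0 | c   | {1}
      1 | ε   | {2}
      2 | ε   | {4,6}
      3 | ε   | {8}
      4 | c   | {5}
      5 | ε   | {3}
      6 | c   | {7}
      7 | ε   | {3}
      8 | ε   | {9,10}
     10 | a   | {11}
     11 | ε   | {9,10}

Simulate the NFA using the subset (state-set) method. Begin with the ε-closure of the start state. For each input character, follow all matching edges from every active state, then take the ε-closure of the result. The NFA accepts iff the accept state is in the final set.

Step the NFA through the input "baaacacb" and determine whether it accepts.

start: ε-closure({0}) = {0}
'b' @ 1: {}  — state set empty
rest 'aaacacb' ignored (set empty)
final: {}; accept 9 not in set

Answer: REJECT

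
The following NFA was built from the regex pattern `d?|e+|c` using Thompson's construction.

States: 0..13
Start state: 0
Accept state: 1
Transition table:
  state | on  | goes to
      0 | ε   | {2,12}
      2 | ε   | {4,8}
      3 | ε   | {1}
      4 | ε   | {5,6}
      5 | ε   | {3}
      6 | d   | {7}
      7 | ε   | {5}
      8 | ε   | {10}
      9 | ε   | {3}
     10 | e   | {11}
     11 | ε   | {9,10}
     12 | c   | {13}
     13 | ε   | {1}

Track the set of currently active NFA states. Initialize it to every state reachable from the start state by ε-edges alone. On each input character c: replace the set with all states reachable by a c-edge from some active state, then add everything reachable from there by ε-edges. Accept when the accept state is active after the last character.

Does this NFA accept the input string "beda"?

Answer: REJECT

Derivation:
S₀ = ε-closure({0}) = {0,1,2,3,4,5,6,8,10,12}
'b' @ 1: {}  — dead — no transitions
rest 'eda' ignored (set empty)
after full input: {}  (accept=1 not in)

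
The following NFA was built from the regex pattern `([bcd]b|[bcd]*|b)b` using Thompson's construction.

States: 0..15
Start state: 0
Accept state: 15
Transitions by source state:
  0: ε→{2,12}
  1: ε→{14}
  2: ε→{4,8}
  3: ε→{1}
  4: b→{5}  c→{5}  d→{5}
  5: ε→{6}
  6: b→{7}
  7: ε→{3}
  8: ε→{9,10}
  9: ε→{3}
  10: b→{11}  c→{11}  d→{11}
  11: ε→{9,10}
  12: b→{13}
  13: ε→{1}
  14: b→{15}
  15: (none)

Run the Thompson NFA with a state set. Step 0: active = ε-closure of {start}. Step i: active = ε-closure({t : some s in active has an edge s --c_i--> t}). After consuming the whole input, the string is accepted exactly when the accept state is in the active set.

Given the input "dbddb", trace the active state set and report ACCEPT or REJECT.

Answer: ACCEPT

Trace:
start: ε-closure({0}) = {0,1,2,3,4,8,9,10,12,14}
'd' @ 1: {1,3,5,6,9,10,11,14}
'b' @ 2: {1,3,7,9,10,11,14,15}  ✓accept
'd' @ 3: {1,3,9,10,11,14}
'd' @ 4: {1,3,9,10,11,14}
'b' @ 5: {1,3,9,10,11,14,15}  ✓accept
after full input: {1,3,9,10,11,14,15}  (accept=15 in)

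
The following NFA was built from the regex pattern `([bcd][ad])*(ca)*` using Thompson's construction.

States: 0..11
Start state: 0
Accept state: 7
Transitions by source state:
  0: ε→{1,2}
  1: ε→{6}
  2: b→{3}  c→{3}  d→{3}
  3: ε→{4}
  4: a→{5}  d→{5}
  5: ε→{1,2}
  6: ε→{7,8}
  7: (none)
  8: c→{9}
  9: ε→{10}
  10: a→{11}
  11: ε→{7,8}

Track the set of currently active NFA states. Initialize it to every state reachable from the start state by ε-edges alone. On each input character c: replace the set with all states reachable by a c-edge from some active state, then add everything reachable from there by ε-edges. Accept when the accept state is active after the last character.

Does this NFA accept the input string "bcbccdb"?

S₀ = ε-closure({0}) = {0,1,2,6,7,8}
'b' @ 1: {3,4}
'c' @ 2: {}  — state set empty
rest 'bccdb' ignored (set empty)
end set {} — state 7 not in

Answer: REJECT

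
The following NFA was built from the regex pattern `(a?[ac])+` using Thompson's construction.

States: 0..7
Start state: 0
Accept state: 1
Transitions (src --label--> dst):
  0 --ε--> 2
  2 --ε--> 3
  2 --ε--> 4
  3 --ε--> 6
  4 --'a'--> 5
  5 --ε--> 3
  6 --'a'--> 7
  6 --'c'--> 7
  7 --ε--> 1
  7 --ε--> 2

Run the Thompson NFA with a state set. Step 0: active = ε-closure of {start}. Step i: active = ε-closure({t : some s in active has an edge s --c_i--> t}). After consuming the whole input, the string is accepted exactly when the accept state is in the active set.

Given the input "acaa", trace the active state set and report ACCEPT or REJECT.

Answer: ACCEPT

Steps:
start: ε-closure({0}) = {0,2,3,4,6}
'a' @ 1: {1,2,3,4,5,6,7}  ✓accept
'c' @ 2: {1,2,3,4,6,7}  ✓accept
'a' @ 3: {1,2,3,4,5,6,7}  ✓accept
'a' @ 4: {1,2,3,4,5,6,7}  ✓accept
final: {1,2,3,4,5,6,7}; accept 1 in set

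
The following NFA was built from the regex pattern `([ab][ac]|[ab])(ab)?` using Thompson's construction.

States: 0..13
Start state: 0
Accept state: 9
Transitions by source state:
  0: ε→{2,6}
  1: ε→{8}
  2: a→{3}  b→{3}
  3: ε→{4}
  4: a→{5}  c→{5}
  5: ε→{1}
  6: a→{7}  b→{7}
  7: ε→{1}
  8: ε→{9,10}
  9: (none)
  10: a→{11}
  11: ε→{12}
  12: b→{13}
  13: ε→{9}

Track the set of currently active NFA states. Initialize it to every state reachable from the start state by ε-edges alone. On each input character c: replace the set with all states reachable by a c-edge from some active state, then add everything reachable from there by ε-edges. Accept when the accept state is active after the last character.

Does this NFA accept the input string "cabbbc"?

Answer: REJECT

Steps:
initial (ε-close {0}): {0,2,6}
'c' @ 1: {}  — dead — no transitions
rest 'abbbc' ignored (set empty)
final: {}; accept 9 not in set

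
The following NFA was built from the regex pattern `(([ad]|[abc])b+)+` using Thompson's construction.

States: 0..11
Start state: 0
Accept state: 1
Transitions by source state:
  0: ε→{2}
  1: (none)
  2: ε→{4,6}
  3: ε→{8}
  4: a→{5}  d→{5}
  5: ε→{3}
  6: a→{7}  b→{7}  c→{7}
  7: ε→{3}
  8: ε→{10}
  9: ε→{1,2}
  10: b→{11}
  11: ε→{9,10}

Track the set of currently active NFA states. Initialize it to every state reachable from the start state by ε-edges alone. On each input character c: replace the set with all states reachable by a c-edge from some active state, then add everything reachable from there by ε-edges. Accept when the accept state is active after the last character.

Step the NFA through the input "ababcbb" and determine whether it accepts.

initial (ε-close {0}): {0,2,4,6}
'a' @ 1: {3,5,7,8,10}
'b' @ 2: {1,2,4,6,9,10,11}  ✓accept
'a' @ 3: {3,5,7,8,10}
'b' @ 4: {1,2,4,6,9,10,11}  ✓accept
'c' @ 5: {3,7,8,10}
'b' @ 6: {1,2,4,6,9,10,11}  ✓accept
'b' @ 7: {1,2,3,4,6,7,8,9,10,11}  ✓accept
final: {1,2,3,4,6,7,8,9,10,11}; accept 1 in set

Answer: ACCEPT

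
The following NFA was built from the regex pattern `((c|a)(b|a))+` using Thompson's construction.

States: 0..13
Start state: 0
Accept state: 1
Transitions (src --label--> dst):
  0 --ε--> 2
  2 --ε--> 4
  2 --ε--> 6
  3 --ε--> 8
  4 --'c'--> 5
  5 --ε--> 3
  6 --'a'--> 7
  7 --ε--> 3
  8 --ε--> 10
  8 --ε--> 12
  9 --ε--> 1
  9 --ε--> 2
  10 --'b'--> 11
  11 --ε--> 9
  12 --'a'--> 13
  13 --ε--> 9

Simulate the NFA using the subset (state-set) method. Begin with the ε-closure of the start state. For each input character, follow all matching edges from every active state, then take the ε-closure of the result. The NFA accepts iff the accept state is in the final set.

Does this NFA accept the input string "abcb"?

Answer: ACCEPT

Trace:
start: ε-closure({0}) = {0,2,4,6}
'a' @ 1: {3,7,8,10,12}
'b' @ 2: {1,2,4,6,9,11}  [accepting]
'c' @ 3: {3,5,8,10,12}
'b' @ 4: {1,2,4,6,9,11}  [accepting]
final: {1,2,4,6,9,11}; accept 1 in set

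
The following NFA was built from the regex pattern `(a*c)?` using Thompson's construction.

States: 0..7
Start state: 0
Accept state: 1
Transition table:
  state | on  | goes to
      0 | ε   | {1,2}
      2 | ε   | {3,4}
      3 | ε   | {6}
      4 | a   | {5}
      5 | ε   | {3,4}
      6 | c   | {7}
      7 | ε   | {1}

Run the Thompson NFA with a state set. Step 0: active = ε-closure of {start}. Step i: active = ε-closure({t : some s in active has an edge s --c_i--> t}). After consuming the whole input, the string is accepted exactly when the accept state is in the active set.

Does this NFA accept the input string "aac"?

start: ε-closure({0}) = {0,1,2,3,4,6}
'a' @ 1: {3,4,5,6}
'a' @ 2: {3,4,5,6}
'c' @ 3: {1,7}  [accepting]
final: {1,7}; accept 1 in set

Answer: ACCEPT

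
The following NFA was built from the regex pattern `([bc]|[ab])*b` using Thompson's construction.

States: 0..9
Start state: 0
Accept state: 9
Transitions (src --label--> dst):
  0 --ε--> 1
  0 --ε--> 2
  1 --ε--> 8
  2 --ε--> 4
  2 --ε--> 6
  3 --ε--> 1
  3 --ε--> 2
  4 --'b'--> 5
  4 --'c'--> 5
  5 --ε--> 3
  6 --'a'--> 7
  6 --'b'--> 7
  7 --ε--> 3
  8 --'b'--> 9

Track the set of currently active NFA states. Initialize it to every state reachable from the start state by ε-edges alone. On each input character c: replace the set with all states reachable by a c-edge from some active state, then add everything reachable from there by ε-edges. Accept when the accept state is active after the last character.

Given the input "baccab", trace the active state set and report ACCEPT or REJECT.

Answer: ACCEPT

Trace:
S₀ = ε-closure({0}) = {0,1,2,4,6,8}
'b' @ 1: {1,2,3,4,5,6,7,8,9}  ✓accept
'a' @ 2: {1,2,3,4,6,7,8}
'c' @ 3: {1,2,3,4,5,6,8}
'c' @ 4: {1,2,3,4,5,6,8}
'a' @ 5: {1,2,3,4,6,7,8}
'b' @ 6: {1,2,3,4,5,6,7,8,9}  ✓accept
after full input: {1,2,3,4,5,6,7,8,9}  (accept=9 in)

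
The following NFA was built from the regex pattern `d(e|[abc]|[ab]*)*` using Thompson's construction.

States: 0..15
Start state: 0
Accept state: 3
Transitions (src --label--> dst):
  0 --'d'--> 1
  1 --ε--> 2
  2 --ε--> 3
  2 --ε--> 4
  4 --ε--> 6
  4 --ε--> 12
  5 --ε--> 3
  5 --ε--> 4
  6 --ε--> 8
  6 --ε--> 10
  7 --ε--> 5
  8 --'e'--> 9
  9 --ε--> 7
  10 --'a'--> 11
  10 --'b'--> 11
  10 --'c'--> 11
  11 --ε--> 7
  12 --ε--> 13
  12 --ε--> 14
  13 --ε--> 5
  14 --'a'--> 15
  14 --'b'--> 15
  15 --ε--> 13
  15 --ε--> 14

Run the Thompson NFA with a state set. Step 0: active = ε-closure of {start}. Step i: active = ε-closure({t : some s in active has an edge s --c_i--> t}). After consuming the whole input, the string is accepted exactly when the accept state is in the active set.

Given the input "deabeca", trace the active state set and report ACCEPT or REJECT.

Answer: ACCEPT

Steps:
start: ε-closure({0}) = {0}
'd' @ 1: {1,2,3,4,5,6,8,10,12,13,14}  [accepting]
'e' @ 2: {3,4,5,6,7,8,9,10,12,13,14}  [accepting]
'a' @ 3: {3,4,5,6,7,8,10,11,12,13,14,15}  [accepting]
'b' @ 4: {3,4,5,6,7,8,10,11,12,13,14,15}  [accepting]
'e' @ 5: {3,4,5,6,7,8,9,10,12,13,14}  [accepting]
'c' @ 6: {3,4,5,6,7,8,10,11,12,13,14}  [accepting]
'a' @ 7: {3,4,5,6,7,8,10,11,12,13,14,15}  [accepting]
final: {3,4,5,6,7,8,10,11,12,13,14,15}; accept 3 in set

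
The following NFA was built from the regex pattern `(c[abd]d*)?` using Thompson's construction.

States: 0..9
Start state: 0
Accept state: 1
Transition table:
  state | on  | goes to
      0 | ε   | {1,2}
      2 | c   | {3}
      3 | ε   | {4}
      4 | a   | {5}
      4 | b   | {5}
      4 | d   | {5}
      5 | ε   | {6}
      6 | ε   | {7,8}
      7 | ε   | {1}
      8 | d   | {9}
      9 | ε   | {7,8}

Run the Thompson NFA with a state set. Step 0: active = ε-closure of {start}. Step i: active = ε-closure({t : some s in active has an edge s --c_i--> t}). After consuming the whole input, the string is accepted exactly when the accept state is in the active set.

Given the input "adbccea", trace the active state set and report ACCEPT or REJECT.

Answer: REJECT

Trace:
initial (ε-close {0}): {0,1,2}
'a' @ 1: {}  — no active states
rest 'dbccea' ignored (set empty)
after full input: {}  (accept=1 not in)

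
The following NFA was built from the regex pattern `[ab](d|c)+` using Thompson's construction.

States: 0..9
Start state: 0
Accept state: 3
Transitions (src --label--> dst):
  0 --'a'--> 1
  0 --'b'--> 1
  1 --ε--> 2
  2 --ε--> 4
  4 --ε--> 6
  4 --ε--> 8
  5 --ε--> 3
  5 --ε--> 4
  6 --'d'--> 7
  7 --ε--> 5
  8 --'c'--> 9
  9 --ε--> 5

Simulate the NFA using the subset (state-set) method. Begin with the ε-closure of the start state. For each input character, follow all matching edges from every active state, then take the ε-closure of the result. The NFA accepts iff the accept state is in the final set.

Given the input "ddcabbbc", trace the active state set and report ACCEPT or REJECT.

Answer: REJECT

Trace:
initial (ε-close {0}): {0}
'd' @ 1: {}  — state set empty
rest 'dcabbbc' ignored (set empty)
end set {} — state 3 not in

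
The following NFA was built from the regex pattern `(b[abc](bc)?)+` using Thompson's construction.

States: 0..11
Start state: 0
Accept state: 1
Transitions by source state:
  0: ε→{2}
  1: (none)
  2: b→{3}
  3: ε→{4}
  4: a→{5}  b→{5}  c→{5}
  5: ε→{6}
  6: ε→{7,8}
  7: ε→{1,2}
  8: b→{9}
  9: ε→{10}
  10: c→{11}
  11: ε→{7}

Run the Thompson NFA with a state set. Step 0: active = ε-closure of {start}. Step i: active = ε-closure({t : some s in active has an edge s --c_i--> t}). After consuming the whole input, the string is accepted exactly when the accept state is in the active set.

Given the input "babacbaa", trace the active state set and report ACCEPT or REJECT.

S₀ = ε-closure({0}) = {0,2}
'b' @ 1: {3,4}
'a' @ 2: {1,2,5,6,7,8}  (accept∈set)
'b' @ 3: {3,4,9,10}
'a' @ 4: {1,2,5,6,7,8}  (accept∈set)
'c' @ 5: {}  — state set empty
rest 'baa' ignored (set empty)
after full input: {}  (accept=1 not in)

Answer: REJECT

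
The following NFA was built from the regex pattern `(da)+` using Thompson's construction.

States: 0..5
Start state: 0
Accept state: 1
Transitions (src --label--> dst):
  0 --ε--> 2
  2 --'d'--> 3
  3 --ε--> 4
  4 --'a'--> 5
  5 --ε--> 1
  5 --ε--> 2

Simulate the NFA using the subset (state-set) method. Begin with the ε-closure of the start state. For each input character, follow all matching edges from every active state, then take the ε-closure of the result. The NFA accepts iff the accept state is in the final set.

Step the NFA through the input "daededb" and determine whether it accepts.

Answer: REJECT

Derivation:
start: ε-closure({0}) = {0,2}
'd' @ 1: {3,4}
'a' @ 2: {1,2,5}  ✓accept
'e' @ 3: {}  — state set empty
rest 'dedb' ignored (set empty)
end set {} — state 1 not in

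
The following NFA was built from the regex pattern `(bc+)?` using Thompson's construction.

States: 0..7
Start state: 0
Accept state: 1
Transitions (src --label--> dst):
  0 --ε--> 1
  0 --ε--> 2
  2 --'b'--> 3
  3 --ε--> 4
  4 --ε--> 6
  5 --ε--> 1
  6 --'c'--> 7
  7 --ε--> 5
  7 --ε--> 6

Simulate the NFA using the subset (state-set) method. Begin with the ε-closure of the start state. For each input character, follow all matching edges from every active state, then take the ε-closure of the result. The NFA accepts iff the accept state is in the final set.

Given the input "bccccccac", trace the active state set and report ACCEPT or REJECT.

S₀ = ε-closure({0}) = {0,1,2}
'b' @ 1: {3,4,6}
'c' @ 2: {1,5,6,7}  [accepting]
'c' @ 3: {1,5,6,7}  [accepting]
'c' @ 4: {1,5,6,7}  [accepting]
'c' @ 5: {1,5,6,7}  [accepting]
'c' @ 6: {1,5,6,7}  [accepting]
'c' @ 7: {1,5,6,7}  [accepting]
'a' @ 8: {}  — no active states
rest 'c' ignored (set empty)
after full input: {}  (accept=1 not in)

Answer: REJECT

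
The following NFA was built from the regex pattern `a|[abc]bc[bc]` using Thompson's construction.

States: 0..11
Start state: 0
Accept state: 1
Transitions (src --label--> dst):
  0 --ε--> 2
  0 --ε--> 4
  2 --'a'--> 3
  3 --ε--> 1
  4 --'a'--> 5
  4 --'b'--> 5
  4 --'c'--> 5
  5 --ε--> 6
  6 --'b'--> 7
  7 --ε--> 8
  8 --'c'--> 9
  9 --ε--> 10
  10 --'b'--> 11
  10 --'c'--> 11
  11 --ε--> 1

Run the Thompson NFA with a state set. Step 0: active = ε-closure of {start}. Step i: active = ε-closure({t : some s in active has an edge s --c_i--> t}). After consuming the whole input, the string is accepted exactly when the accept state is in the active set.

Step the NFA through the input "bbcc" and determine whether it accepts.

Answer: ACCEPT

Steps:
S₀ = ε-closure({0}) = {0,2,4}
'b' @ 1: {5,6}
'b' @ 2: {7,8}
'c' @ 3: {9,10}
'c' @ 4: {1,11}  (accept∈set)
end set {1,11} — state 1 in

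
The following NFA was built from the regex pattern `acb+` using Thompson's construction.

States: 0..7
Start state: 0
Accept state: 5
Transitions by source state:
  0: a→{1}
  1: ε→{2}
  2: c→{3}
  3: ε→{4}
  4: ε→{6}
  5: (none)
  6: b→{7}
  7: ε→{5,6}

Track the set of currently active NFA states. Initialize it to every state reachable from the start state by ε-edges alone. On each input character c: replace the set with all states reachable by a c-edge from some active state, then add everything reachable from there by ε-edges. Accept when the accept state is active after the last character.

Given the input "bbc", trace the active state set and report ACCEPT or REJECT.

Answer: REJECT

Steps:
initial (ε-close {0}): {0}
'b' @ 1: {}  — dead — no transitions
rest 'bc' ignored (set empty)
final: {}; accept 5 not in set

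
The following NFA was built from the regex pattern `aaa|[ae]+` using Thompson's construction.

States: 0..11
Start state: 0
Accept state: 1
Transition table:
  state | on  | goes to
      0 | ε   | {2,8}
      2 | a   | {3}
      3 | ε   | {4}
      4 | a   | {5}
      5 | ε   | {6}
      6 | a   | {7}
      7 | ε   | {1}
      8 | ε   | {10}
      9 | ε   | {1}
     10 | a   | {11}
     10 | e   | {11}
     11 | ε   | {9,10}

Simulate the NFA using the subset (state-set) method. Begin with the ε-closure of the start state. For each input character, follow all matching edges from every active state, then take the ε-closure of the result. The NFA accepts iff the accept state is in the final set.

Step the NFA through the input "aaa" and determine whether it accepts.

Answer: ACCEPT

Derivation:
start: ε-closure({0}) = {0,2,8,10}
'a' @ 1: {1,3,4,9,10,11}  (accept∈set)
'a' @ 2: {1,5,6,9,10,11}  (accept∈set)
'a' @ 3: {1,7,9,10,11}  (accept∈set)
final: {1,7,9,10,11}; accept 1 in set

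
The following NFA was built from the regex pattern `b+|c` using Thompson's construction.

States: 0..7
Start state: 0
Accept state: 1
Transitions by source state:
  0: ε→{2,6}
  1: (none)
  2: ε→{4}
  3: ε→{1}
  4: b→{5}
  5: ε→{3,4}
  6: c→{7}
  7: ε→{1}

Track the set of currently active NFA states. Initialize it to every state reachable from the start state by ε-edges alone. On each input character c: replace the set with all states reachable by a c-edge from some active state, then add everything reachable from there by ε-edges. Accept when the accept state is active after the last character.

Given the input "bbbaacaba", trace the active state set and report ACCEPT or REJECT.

Answer: REJECT

Derivation:
S₀ = ε-closure({0}) = {0,2,4,6}
'b' @ 1: {1,3,4,5}  (accept∈set)
'b' @ 2: {1,3,4,5}  (accept∈set)
'b' @ 3: {1,3,4,5}  (accept∈set)
'a' @ 4: {}  — no active states
rest 'acaba' ignored (set empty)
after full input: {}  (accept=1 not in)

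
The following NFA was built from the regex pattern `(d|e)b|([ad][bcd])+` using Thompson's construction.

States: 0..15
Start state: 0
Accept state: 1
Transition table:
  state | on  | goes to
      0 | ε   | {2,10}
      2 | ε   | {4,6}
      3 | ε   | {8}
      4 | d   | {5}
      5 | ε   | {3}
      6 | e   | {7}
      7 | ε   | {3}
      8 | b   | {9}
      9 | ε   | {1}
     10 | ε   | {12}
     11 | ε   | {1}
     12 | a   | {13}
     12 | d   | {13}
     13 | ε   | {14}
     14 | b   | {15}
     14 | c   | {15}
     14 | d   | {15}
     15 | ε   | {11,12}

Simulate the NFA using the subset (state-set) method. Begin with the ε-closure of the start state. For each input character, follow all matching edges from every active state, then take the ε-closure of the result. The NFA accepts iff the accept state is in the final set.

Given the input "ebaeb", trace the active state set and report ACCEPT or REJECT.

initial (ε-close {0}): {0,2,4,6,10,12}
'e' @ 1: {3,7,8}
'b' @ 2: {1,9}  [accepting]
'a' @ 3: {}  — state set empty
rest 'eb' ignored (set empty)
end set {} — state 1 not in

Answer: REJECT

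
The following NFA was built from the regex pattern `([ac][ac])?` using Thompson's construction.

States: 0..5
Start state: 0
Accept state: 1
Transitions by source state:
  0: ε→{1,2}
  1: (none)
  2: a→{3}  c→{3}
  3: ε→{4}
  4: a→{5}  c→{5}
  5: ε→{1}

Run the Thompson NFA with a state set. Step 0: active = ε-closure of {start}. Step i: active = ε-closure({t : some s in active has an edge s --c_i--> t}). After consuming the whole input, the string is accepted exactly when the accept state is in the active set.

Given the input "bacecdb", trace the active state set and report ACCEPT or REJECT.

Answer: REJECT

Derivation:
S₀ = ε-closure({0}) = {0,1,2}
'b' @ 1: {}  — state set empty
rest 'acecdb' ignored (set empty)
final: {}; accept 1 not in set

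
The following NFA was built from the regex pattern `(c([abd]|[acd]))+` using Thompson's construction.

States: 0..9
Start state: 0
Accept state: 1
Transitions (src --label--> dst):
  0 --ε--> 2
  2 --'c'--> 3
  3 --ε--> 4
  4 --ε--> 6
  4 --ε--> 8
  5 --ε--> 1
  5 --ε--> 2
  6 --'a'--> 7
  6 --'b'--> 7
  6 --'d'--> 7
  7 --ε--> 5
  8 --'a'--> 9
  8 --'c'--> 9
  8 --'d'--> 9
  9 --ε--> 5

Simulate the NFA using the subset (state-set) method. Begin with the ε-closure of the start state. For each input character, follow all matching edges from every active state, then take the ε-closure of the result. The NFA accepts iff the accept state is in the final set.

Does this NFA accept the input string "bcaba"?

S₀ = ε-closure({0}) = {0,2}
'b' @ 1: {}  — no active states
rest 'caba' ignored (set empty)
final: {}; accept 1 not in set

Answer: REJECT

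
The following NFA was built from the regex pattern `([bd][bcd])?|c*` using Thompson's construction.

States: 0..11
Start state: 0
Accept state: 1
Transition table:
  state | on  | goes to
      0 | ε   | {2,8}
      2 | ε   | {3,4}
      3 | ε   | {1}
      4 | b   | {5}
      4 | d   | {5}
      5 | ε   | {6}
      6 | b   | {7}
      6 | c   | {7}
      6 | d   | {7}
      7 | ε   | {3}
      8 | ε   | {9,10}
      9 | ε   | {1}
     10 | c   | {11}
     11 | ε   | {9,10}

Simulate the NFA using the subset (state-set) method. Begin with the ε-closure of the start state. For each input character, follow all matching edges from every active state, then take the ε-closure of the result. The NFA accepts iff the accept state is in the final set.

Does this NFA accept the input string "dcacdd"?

Answer: REJECT

Derivation:
start: ε-closure({0}) = {0,1,2,3,4,8,9,10}
'd' @ 1: {5,6}
'c' @ 2: {1,3,7}  ✓accept
'a' @ 3: {}  — dead — no transitions
rest 'cdd' ignored (set empty)
end set {} — state 1 not in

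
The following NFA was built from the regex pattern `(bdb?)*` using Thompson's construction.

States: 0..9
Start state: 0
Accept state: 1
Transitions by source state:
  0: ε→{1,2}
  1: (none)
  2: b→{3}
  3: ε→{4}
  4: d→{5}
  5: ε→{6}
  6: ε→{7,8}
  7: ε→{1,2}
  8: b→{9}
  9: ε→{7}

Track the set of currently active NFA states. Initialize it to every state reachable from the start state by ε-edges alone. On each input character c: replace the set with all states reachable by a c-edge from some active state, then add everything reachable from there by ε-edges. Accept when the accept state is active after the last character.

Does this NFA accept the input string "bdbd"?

Answer: ACCEPT

Steps:
initial (ε-close {0}): {0,1,2}
'b' @ 1: {3,4}
'd' @ 2: {1,2,5,6,7,8}  (accept∈set)
'b' @ 3: {1,2,3,4,7,9}  (accept∈set)
'd' @ 4: {1,2,5,6,7,8}  (accept∈set)
final: {1,2,5,6,7,8}; accept 1 in set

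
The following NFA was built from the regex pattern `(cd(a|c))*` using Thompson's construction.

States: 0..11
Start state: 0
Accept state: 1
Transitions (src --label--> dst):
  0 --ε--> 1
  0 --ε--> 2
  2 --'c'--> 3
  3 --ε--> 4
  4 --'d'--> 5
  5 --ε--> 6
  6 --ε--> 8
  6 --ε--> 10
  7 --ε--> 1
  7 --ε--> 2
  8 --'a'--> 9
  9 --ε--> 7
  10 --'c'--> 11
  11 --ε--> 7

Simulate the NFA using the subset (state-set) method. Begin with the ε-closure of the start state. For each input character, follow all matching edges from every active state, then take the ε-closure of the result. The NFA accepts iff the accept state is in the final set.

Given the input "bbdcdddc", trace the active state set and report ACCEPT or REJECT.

Answer: REJECT

Steps:
start: ε-closure({0}) = {0,1,2}
'b' @ 1: {}  — dead — no transitions
rest 'bdcdddc' ignored (set empty)
final: {}; accept 1 not in set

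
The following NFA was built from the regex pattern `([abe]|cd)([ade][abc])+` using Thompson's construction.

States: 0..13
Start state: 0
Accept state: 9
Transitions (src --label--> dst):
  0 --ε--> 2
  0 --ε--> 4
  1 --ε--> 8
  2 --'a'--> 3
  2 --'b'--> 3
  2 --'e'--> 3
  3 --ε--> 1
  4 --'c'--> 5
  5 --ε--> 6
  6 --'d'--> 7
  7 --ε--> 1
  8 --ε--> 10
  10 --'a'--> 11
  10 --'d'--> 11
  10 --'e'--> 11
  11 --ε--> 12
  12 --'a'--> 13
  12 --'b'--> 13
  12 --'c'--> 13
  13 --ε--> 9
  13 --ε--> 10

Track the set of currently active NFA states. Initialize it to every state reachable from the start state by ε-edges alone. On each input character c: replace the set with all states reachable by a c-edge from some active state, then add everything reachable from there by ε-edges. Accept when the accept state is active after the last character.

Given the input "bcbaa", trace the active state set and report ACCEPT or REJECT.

Answer: REJECT

Trace:
start: ε-closure({0}) = {0,2,4}
'b' @ 1: {1,3,8,10}
'c' @ 2: {}  — dead — no transitions
rest 'baa' ignored (set empty)
end set {} — state 9 not in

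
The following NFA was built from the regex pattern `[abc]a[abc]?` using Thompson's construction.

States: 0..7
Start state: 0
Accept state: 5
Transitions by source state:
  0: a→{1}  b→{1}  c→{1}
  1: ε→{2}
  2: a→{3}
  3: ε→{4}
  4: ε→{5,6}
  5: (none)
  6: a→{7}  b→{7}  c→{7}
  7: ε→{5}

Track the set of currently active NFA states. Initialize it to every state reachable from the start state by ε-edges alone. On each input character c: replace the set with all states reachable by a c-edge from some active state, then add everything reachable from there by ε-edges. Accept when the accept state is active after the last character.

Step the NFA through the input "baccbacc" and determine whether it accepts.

Answer: REJECT

Trace:
initial (ε-close {0}): {0}
'b' @ 1: {1,2}
'a' @ 2: {3,4,5,6}  ✓accept
'c' @ 3: {5,7}  ✓accept
'c' @ 4: {}  — state set empty
rest 'bacc' ignored (set empty)
end set {} — state 5 not in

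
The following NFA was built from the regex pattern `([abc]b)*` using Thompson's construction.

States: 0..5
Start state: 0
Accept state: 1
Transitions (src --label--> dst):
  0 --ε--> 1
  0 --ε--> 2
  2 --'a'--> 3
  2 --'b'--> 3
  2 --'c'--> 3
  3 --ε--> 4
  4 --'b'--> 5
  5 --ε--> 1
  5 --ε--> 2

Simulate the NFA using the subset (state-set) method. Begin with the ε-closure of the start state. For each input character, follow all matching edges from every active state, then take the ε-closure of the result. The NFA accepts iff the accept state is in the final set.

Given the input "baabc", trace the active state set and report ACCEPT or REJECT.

start: ε-closure({0}) = {0,1,2}
'b' @ 1: {3,4}
'a' @ 2: {}  — no active states
rest 'abc' ignored (set empty)
end set {} — state 1 not in

Answer: REJECT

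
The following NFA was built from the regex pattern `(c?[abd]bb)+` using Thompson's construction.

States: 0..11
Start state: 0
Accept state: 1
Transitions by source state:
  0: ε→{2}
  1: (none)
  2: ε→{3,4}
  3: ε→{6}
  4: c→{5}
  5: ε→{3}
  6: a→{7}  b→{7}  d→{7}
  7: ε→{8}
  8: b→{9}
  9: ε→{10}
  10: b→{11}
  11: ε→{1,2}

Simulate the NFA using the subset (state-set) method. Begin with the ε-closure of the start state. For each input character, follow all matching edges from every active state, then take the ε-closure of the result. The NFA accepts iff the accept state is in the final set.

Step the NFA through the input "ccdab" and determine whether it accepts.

Answer: REJECT

Derivation:
start: ε-closure({0}) = {0,2,3,4,6}
'c' @ 1: {3,5,6}
'c' @ 2: {}  — dead — no transitions
rest 'dab' ignored (set empty)
after full input: {}  (accept=1 not in)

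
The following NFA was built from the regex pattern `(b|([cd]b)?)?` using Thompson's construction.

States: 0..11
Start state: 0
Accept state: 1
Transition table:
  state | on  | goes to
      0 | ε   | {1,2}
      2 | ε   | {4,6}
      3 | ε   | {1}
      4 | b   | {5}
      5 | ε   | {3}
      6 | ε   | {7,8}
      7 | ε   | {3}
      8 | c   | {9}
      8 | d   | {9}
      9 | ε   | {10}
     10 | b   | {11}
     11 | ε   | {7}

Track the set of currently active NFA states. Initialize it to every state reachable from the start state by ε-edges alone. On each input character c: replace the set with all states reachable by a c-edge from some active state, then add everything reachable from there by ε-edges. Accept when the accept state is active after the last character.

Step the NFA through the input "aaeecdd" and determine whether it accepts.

Answer: REJECT

Steps:
start: ε-closure({0}) = {0,1,2,3,4,6,7,8}
'a' @ 1: {}  — no active states
rest 'aeecdd' ignored (set empty)
after full input: {}  (accept=1 not in)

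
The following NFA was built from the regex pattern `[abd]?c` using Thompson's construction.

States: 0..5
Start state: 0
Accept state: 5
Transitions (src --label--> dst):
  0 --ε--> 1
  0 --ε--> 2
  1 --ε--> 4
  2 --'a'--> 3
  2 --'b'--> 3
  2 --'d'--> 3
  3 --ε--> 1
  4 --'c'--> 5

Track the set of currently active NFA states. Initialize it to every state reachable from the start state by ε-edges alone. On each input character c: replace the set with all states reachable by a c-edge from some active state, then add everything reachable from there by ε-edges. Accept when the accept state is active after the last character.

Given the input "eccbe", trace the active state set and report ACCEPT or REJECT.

start: ε-closure({0}) = {0,1,2,4}
'e' @ 1: {}  — no active states
rest 'ccbe' ignored (set empty)
final: {}; accept 5 not in set

Answer: REJECT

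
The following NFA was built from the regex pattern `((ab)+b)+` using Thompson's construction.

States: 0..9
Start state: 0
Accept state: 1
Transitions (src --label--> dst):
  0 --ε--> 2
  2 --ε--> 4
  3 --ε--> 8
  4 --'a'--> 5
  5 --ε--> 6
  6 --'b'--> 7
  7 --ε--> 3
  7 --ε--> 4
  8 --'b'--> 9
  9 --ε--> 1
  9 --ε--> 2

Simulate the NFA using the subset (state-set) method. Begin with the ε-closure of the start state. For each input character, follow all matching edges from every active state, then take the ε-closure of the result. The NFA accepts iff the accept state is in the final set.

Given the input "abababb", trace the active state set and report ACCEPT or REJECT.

initial (ε-close {0}): {0,2,4}
'a' @ 1: {5,6}
'b' @ 2: {3,4,7,8}
'a' @ 3: {5,6}
'b' @ 4: {3,4,7,8}
'a' @ 5: {5,6}
'b' @ 6: {3,4,7,8}
'b' @ 7: {1,2,4,9}  ✓accept
end set {1,2,4,9} — state 1 in

Answer: ACCEPT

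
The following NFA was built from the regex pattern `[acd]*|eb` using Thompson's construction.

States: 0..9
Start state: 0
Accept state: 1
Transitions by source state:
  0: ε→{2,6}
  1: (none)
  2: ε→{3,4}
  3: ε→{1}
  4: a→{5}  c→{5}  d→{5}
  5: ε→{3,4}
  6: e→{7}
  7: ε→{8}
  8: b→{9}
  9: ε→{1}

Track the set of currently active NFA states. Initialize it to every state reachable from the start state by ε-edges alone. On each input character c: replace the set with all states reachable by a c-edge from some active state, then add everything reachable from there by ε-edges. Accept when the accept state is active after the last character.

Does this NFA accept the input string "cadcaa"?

Answer: ACCEPT

Steps:
S₀ = ε-closure({0}) = {0,1,2,3,4,6}
'c' @ 1: {1,3,4,5}  ✓accept
'a' @ 2: {1,3,4,5}  ✓accept
'd' @ 3: {1,3,4,5}  ✓accept
'c' @ 4: {1,3,4,5}  ✓accept
'a' @ 5: {1,3,4,5}  ✓accept
'a' @ 6: {1,3,4,5}  ✓accept
after full input: {1,3,4,5}  (accept=1 in)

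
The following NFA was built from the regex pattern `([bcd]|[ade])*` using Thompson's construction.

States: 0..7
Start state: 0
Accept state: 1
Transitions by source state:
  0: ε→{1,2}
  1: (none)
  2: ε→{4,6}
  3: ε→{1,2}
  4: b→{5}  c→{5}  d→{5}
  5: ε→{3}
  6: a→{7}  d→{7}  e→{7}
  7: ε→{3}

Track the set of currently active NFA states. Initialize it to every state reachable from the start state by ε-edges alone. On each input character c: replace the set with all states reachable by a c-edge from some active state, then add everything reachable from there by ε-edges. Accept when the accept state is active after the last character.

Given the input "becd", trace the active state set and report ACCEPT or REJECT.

S₀ = ε-closure({0}) = {0,1,2,4,6}
'b' @ 1: {1,2,3,4,5,6}  ✓accept
'e' @ 2: {1,2,3,4,6,7}  ✓accept
'c' @ 3: {1,2,3,4,5,6}  ✓accept
'd' @ 4: {1,2,3,4,5,6,7}  ✓accept
after full input: {1,2,3,4,5,6,7}  (accept=1 in)

Answer: ACCEPT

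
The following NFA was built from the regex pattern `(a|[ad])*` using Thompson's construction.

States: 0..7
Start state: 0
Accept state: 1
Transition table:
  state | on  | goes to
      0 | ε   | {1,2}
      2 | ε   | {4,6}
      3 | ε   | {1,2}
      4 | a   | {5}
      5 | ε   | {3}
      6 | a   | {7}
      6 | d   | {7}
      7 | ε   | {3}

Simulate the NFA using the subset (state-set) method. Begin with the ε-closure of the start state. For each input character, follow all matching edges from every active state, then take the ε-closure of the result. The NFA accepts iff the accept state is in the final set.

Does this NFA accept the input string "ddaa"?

start: ε-closure({0}) = {0,1,2,4,6}
'd' @ 1: {1,2,3,4,6,7}  ✓accept
'd' @ 2: {1,2,3,4,6,7}  ✓accept
'a' @ 3: {1,2,3,4,5,6,7}  ✓accept
'a' @ 4: {1,2,3,4,5,6,7}  ✓accept
after full input: {1,2,3,4,5,6,7}  (accept=1 in)

Answer: ACCEPT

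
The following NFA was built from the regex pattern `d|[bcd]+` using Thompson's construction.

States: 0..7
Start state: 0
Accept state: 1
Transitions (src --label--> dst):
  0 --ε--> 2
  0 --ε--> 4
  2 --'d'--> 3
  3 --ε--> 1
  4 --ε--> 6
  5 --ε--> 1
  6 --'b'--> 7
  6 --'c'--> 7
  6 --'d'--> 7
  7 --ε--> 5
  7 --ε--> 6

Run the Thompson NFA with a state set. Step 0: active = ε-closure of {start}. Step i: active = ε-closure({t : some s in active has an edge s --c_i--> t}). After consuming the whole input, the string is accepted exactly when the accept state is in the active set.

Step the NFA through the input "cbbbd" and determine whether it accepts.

initial (ε-close {0}): {0,2,4,6}
'c' @ 1: {1,5,6,7}  [accepting]
'b' @ 2: {1,5,6,7}  [accepting]
'b' @ 3: {1,5,6,7}  [accepting]
'b' @ 4: {1,5,6,7}  [accepting]
'd' @ 5: {1,5,6,7}  [accepting]
final: {1,5,6,7}; accept 1 in set

Answer: ACCEPT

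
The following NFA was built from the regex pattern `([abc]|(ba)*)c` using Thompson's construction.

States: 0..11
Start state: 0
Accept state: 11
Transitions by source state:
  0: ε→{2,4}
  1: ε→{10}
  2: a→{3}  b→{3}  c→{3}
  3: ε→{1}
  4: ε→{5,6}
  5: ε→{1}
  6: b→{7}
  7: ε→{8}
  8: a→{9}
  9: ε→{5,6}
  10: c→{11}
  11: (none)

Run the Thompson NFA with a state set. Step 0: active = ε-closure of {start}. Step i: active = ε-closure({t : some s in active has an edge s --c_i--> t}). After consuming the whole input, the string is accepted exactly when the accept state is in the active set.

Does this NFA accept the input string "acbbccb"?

initial (ε-close {0}): {0,1,2,4,5,6,10}
'a' @ 1: {1,3,10}
'c' @ 2: {11}  (accept∈set)
'b' @ 3: {}  — dead — no transitions
rest 'bccb' ignored (set empty)
end set {} — state 11 not in

Answer: REJECT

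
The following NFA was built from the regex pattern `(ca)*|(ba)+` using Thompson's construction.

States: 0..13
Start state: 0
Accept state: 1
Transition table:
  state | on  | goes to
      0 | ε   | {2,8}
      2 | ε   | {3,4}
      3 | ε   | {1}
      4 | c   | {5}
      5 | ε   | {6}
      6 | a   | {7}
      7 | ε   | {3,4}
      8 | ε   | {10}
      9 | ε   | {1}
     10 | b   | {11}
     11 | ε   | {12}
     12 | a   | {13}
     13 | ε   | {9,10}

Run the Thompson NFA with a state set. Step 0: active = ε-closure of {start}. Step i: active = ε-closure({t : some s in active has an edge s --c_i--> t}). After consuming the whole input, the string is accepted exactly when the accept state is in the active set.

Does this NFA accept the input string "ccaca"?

Answer: REJECT

Derivation:
S₀ = ε-closure({0}) = {0,1,2,3,4,8,10}
'c' @ 1: {5,6}
'c' @ 2: {}  — no active states
rest 'aca' ignored (set empty)
final: {}; accept 1 not in set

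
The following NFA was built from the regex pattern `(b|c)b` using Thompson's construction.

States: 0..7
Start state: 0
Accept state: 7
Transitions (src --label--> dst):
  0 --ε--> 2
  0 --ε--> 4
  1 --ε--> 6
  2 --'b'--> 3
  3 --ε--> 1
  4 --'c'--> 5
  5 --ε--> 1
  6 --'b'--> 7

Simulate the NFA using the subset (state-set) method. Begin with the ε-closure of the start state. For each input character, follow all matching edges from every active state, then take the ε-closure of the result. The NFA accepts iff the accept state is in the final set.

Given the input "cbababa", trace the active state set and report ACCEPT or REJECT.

Answer: REJECT

Trace:
start: ε-closure({0}) = {0,2,4}
'c' @ 1: {1,5,6}
'b' @ 2: {7}  ✓accept
'a' @ 3: {}  — dead — no transitions
rest 'baba' ignored (set empty)
final: {}; accept 7 not in set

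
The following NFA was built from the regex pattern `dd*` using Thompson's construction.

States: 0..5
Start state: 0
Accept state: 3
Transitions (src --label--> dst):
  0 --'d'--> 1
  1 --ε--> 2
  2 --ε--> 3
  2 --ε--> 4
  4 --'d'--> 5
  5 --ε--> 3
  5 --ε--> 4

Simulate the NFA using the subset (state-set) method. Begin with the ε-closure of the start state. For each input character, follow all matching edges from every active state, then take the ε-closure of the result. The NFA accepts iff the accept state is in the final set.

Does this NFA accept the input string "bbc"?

Answer: REJECT

Derivation:
S₀ = ε-closure({0}) = {0}
'b' @ 1: {}  — dead — no transitions
rest 'bc' ignored (set empty)
final: {}; accept 3 not in set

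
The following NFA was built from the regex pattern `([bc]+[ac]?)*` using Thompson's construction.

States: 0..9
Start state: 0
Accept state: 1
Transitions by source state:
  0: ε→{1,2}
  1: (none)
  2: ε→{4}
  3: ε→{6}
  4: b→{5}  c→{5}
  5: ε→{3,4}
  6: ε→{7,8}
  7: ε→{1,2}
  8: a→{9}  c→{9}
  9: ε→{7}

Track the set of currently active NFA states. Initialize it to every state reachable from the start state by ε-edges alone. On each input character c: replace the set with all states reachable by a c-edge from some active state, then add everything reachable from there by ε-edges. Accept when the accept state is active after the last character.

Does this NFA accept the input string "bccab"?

Answer: ACCEPT

Steps:
start: ε-closure({0}) = {0,1,2,4}
'b' @ 1: {1,2,3,4,5,6,7,8}  (accept∈set)
'c' @ 2: {1,2,3,4,5,6,7,8,9}  (accept∈set)
'c' @ 3: {1,2,3,4,5,6,7,8,9}  (accept∈set)
'a' @ 4: {1,2,4,7,9}  (accept∈set)
'b' @ 5: {1,2,3,4,5,6,7,8}  (accept∈set)
final: {1,2,3,4,5,6,7,8}; accept 1 in set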